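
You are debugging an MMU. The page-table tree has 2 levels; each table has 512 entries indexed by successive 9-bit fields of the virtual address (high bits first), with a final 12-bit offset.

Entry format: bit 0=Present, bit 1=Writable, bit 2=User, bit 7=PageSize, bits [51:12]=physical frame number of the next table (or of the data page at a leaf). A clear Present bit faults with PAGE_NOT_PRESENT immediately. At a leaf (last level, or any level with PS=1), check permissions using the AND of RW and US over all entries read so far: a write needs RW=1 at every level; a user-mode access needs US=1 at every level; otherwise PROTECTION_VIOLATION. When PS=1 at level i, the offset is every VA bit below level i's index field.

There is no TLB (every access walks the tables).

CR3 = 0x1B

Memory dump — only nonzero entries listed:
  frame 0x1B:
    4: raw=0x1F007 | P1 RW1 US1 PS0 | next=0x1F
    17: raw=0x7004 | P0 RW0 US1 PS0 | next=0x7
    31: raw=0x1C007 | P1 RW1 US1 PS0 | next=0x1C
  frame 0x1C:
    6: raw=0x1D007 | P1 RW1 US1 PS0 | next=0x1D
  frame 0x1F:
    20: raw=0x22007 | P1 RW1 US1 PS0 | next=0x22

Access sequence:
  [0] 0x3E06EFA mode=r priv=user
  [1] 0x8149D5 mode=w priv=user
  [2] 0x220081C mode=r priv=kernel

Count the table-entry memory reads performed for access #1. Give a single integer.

Per-access translation:
#0 VA=0x3E06EFA (r,user):
  L0 @0x1B[31] → 0x1C007  P=1,RW=1,US=1,PS=0
  L1 @0x1C[6] → 0x1D007  P=1,RW=1,US=1,PS=0
  ✓ 0x1DEFA  — 2 lookups
#1 VA=0x8149D5 (w,user):
  L0 @0x1B[4] → 0x1F007  P=1,RW=1,US=1,PS=0
  L1 @0x1F[20] → 0x22007  P=1,RW=1,US=1,PS=0
  ✓ 0x229D5  — 2 lookups
#2 VA=0x220081C (r,kernel):
  L0 @0x1B[17] → 0x7004  P=0,RW=0,US=1,PS=0
  ✗ PAGE_NOT_PRESENT  [1 reads]

Entries read for #1: 2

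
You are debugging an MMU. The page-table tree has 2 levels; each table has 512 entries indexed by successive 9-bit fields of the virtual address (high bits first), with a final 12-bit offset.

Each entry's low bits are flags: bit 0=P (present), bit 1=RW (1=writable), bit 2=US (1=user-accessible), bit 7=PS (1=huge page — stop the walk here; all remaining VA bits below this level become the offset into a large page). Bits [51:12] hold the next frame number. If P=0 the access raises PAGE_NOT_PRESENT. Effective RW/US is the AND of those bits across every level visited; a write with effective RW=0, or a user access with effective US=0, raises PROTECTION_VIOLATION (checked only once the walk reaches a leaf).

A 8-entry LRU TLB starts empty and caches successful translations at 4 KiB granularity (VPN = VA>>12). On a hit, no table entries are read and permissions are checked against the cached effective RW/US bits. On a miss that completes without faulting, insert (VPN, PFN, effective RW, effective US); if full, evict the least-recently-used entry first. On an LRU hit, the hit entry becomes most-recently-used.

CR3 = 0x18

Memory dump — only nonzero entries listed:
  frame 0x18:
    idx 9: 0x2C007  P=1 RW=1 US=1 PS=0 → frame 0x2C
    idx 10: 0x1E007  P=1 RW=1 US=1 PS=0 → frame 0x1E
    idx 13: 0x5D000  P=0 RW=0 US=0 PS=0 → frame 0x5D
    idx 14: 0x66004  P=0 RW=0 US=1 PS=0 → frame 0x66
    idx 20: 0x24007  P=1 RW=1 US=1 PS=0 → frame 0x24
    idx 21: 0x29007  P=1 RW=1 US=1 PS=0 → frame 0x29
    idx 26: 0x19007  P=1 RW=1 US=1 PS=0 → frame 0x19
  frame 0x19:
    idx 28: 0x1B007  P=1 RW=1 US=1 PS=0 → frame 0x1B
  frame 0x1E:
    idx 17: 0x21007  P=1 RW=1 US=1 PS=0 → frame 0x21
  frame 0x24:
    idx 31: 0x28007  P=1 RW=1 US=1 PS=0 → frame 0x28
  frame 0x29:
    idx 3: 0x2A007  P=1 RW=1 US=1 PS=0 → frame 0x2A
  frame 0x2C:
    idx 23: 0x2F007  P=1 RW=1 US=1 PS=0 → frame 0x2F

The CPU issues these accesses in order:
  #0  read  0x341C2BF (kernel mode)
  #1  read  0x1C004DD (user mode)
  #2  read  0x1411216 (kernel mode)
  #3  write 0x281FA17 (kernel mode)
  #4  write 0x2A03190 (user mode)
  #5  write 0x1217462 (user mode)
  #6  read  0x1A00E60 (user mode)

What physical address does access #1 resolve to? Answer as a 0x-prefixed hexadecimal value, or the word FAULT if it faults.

Per-access translation:
#0 VA=0x341C2BF (r,kernel):
  lvl0: tbl 0x18, slot 26 ⇒ 0x19007 (P1/RW1/US1/PS0)
  lvl1: tbl 0x19, slot 28 ⇒ 0x1B007 (P1/RW1/US1/PS0)
  ⇒ phys 0x1B2BF  [2 reads]
#1 VA=0x1C004DD (r,user):
  lvl0: tbl 0x18, slot 14 ⇒ 0x66004 (P0/RW0/US1/PS0)
  ⇒ fault: PAGE_NOT_PRESENT  — 1 lookups
#2 VA=0x1411216 (r,kernel):
  lvl0: tbl 0x18, slot 10 ⇒ 0x1E007 (P1/RW1/US1/PS0)
  lvl1: tbl 0x1E, slot 17 ⇒ 0x21007 (P1/RW1/US1/PS0)
  ⇒ phys 0x21216  [2 reads]
#3 VA=0x281FA17 (w,kernel):
  lvl0: tbl 0x18, slot 20 ⇒ 0x24007 (P1/RW1/US1/PS0)
  lvl1: tbl 0x24, slot 31 ⇒ 0x28007 (P1/RW1/US1/PS0)
  ⇒ phys 0x28A17  [2 reads]
#4 VA=0x2A03190 (w,user):
  lvl0: tbl 0x18, slot 21 ⇒ 0x29007 (P1/RW1/US1/PS0)
  lvl1: tbl 0x29, slot 3 ⇒ 0x2A007 (P1/RW1/US1/PS0)
  ⇒ phys 0x2A190  [2 reads]
#5 VA=0x1217462 (w,user):
  lvl0: tbl 0x18, slot 9 ⇒ 0x2C007 (P1/RW1/US1/PS0)
  lvl1: tbl 0x2C, slot 23 ⇒ 0x2F007 (P1/RW1/US1/PS0)
  ⇒ phys 0x2F462  [2 reads]
#6 VA=0x1A00E60 (r,user):
  lvl0: tbl 0x18, slot 13 ⇒ 0x5D000 (P0/RW0/US0/PS0)
  ⇒ fault: PAGE_NOT_PRESENT  — 1 lookups

Access #1 PA: FAULT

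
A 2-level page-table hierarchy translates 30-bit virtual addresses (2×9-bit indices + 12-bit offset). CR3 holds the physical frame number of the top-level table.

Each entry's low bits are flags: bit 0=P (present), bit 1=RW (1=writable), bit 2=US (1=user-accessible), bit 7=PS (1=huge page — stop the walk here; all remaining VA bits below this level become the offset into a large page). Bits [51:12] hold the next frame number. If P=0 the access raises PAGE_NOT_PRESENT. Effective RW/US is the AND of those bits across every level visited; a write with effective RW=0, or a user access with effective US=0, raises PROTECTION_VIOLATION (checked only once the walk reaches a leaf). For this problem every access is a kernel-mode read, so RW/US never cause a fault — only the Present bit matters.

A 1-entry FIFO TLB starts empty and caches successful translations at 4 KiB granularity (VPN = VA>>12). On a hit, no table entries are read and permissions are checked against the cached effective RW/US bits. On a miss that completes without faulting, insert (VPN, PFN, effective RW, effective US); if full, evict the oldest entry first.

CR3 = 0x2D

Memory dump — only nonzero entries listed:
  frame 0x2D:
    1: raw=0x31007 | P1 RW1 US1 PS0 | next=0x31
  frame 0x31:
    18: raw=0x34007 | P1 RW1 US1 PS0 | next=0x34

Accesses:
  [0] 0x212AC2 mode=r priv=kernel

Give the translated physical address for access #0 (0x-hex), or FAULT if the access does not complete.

Per-access translation:
#0 VA=0x212AC2 (r,kernel):
  L0 @0x2D[1] → 0x31007  P=1,RW=1,US=1,PS=0
  L1 @0x31[18] → 0x34007  P=1,RW=1,US=1,PS=0
  ✓ 0x34AC2  — 2 lookups

Access #0 PA: 0x34AC2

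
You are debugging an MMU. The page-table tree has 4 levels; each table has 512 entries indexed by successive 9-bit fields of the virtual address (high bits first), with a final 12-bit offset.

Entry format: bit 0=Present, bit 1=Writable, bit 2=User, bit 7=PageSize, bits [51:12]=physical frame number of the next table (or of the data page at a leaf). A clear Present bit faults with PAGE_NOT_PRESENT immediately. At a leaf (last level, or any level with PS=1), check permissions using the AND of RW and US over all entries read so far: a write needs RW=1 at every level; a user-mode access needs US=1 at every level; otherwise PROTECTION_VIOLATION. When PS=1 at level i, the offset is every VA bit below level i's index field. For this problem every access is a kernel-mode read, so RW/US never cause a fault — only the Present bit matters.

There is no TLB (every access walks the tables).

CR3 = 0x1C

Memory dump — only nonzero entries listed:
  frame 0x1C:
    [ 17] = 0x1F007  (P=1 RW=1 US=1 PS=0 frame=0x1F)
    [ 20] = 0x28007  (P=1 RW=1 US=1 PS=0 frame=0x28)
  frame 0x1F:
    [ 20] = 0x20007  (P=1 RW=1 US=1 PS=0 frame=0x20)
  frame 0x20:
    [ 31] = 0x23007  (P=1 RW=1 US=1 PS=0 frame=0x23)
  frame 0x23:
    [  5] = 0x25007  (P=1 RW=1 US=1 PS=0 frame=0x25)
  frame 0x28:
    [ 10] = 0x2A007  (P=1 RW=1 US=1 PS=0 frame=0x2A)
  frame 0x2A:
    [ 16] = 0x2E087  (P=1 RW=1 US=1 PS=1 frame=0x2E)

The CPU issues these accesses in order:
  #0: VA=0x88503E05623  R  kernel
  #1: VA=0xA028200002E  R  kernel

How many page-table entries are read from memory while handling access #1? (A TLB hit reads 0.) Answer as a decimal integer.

Walk each access:
#0 VA=0x88503E05623 (r,kernel):
  L0 @0x1C[17] → 0x1F007  P=1,RW=1,US=1,PS=0
  L1 @0x1F[20] → 0x20007  P=1,RW=1,US=1,PS=0
  L2 @0x20[31] → 0x23007  P=1,RW=1,US=1,PS=0
  L3 @0x23[5] → 0x25007  P=1,RW=1,US=1,PS=0
  ✓ 0x25623  — 4 lookups
#1 VA=0xA028200002E (r,kernel):
  L0 @0x1C[20] → 0x28007  P=1,RW=1,US=1,PS=0
  L1 @0x28[10] → 0x2A007  P=1,RW=1,US=1,PS=0
  L2 @0x2A[16] → 0x2E087  P=1,RW=1,US=1,PS=1
  ✓ 0x2E02E (huge @L2)  — 3 lookups

Entries read for #1: 3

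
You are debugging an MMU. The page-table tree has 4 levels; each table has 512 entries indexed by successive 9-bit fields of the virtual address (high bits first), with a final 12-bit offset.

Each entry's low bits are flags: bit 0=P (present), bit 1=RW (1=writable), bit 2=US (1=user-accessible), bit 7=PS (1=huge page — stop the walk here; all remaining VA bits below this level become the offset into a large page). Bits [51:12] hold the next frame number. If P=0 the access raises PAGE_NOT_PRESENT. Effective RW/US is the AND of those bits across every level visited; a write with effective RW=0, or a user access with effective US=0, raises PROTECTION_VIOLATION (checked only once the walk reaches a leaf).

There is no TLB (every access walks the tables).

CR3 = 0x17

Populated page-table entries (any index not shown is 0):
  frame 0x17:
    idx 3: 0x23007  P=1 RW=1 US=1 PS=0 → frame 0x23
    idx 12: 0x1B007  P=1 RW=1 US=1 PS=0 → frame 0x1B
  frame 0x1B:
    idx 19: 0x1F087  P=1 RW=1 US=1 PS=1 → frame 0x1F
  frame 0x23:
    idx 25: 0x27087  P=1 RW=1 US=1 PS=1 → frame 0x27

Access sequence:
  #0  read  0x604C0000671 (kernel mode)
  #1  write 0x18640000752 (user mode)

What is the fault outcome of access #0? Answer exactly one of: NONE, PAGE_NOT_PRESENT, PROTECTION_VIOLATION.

Trace:
#0 VA=0x604C0000671 (r,kernel):
  lvl0: tbl 0x17, slot 12 ⇒ 0x1B007 (P1/RW1/US1/PS0)
  lvl1: tbl 0x1B, slot 19 ⇒ 0x1F087 (P1/RW1/US1/PS1)
  ⇒ phys 0x1F671 (huge @L1)  [2 reads]
#1 VA=0x18640000752 (w,user):
  lvl0: tbl 0x17, slot 3 ⇒ 0x23007 (P1/RW1/US1/PS0)
  lvl1: tbl 0x23, slot 25 ⇒ 0x27087 (P1/RW1/US1/PS1)
  ⇒ phys 0x27752 (huge @L1)  [2 reads]

Access #0 fault: NONE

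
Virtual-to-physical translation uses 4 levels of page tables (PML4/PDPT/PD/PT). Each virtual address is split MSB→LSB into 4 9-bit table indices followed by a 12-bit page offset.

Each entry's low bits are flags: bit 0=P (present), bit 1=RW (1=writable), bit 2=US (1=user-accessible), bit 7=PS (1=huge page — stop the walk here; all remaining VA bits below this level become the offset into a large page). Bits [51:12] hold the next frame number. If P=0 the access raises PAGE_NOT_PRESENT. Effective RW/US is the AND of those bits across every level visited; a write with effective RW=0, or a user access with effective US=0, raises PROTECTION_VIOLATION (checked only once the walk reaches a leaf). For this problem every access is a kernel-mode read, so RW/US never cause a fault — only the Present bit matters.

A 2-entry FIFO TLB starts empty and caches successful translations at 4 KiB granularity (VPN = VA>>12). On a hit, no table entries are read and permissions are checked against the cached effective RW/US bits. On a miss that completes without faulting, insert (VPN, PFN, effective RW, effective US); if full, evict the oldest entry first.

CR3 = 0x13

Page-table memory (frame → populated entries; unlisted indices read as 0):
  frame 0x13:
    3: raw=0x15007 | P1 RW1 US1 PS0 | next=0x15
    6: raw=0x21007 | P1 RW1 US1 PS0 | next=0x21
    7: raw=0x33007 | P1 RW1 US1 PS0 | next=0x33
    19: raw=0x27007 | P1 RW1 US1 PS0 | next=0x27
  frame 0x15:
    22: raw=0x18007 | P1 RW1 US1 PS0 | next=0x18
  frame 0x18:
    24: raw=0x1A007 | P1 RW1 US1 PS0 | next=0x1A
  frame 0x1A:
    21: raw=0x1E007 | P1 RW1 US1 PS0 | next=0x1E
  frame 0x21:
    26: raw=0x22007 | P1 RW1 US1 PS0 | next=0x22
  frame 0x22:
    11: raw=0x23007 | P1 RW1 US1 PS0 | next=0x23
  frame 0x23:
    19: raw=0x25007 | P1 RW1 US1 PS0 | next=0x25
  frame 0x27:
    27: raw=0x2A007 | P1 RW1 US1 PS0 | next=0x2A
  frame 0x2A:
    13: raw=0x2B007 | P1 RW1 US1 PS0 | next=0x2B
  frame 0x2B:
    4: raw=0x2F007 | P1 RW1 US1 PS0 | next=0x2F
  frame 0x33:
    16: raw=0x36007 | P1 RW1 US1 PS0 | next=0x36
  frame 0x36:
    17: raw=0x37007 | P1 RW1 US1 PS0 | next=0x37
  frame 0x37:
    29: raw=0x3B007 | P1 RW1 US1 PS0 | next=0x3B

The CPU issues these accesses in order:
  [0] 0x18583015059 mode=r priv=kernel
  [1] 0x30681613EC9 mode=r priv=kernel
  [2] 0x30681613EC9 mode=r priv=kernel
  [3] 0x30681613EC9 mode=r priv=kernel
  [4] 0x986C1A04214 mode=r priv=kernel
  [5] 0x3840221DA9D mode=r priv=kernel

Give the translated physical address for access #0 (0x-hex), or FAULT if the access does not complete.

Per-access translation:
#0 VA=0x18583015059 (r,kernel):
  lvl0: tbl 0x13, slot 3 ⇒ 0x15007 (P1/RW1/US1/PS0)
  lvl1: tbl 0x15, slot 22 ⇒ 0x18007 (P1/RW1/US1/PS0)
  lvl2: tbl 0x18, slot 24 ⇒ 0x1A007 (P1/RW1/US1/PS0)
  lvl3: tbl 0x1A, slot 21 ⇒ 0x1E007 (P1/RW1/US1/PS0)
  ✓ 0x1E059  — 4 lookups
#1 VA=0x30681613EC9 (r,kernel):
  lvl0: tbl 0x13, slot 6 ⇒ 0x21007 (P1/RW1/US1/PS0)
  lvl1: tbl 0x21, slot 26 ⇒ 0x22007 (P1/RW1/US1/PS0)
  lvl2: tbl 0x22, slot 11 ⇒ 0x23007 (P1/RW1/US1/PS0)
  lvl3: tbl 0x23, slot 19 ⇒ 0x25007 (P1/RW1/US1/PS0)
  ✓ 0x25EC9  — 4 lookups
#2 VA=0x30681613EC9 (r,kernel):
  TLB hit vpn=0x30681613 → PA=0x25EC9
#3 VA=0x30681613EC9 (r,kernel):
  TLB hit vpn=0x30681613 → PA=0x25EC9
#4 VA=0x986C1A04214 (r,kernel):
  lvl0: tbl 0x13, slot 19 ⇒ 0x27007 (P1/RW1/US1/PS0)
  lvl1: tbl 0x27, slot 27 ⇒ 0x2A007 (P1/RW1/US1/PS0)
  lvl2: tbl 0x2A, slot 13 ⇒ 0x2B007 (P1/RW1/US1/PS0)
  lvl3: tbl 0x2B, slot 4 ⇒ 0x2F007 (P1/RW1/US1/PS0)
  ✓ 0x2F214  — 4 lookups
#5 VA=0x3840221DA9D (r,kernel):
  lvl0: tbl 0x13, slot 7 ⇒ 0x33007 (P1/RW1/US1/PS0)
  lvl1: tbl 0x33, slot 16 ⇒ 0x36007 (P1/RW1/US1/PS0)
  lvl2: tbl 0x36, slot 17 ⇒ 0x37007 (P1/RW1/US1/PS0)
  lvl3: tbl 0x37, slot 29 ⇒ 0x3B007 (P1/RW1/US1/PS0)
  ✓ 0x3BA9D  — 4 lookups

Access #0 PA: 0x1E059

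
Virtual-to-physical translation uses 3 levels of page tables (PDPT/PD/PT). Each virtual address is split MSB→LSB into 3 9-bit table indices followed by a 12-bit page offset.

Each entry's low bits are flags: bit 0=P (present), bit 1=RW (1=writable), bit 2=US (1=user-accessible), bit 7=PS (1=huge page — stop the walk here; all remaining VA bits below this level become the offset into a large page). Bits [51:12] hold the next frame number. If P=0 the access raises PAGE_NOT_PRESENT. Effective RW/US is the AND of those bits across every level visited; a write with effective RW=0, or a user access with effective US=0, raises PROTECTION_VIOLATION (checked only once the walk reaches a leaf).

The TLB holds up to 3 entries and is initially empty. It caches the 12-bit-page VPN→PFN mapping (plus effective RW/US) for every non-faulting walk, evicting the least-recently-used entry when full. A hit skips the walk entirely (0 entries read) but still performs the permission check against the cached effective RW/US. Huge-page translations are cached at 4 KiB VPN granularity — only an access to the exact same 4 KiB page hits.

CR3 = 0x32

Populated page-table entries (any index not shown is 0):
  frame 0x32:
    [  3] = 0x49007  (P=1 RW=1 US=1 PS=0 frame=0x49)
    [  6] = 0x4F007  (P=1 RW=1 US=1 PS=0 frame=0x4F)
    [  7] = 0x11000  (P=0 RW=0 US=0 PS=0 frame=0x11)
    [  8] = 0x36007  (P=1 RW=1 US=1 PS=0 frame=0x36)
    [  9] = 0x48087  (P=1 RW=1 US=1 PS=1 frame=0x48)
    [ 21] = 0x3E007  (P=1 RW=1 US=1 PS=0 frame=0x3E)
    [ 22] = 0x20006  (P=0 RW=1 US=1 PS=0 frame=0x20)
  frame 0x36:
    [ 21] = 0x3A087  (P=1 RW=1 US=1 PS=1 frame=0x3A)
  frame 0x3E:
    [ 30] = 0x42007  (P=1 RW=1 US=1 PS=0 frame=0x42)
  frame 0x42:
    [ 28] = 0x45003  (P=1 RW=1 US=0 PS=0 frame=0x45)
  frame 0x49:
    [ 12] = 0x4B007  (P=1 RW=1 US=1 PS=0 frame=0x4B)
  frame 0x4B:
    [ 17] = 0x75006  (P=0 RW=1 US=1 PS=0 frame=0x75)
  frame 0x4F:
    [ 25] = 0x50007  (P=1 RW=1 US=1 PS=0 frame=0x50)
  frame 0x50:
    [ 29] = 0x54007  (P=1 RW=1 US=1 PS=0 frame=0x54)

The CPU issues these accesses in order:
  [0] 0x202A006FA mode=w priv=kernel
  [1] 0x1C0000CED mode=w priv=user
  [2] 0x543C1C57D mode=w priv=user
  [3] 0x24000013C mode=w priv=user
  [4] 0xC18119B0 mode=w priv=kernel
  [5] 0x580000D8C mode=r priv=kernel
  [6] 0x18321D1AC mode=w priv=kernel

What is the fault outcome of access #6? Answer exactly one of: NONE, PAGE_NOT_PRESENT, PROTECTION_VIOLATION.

Per-access translation:
#0 VA=0x202A006FA (w,kernel):
  [0] read 0x32 idx=8: raw=0x36007 flags P=1 W=1 U=1 S=0
  [1] read 0x36 idx=21: raw=0x3A087 flags P=1 W=1 U=1 S=1
  → PA=0x3A6FA (huge @L1)  (2 entries read)
#1 VA=0x1C0000CED (w,user):
  [0] read 0x32 idx=7: raw=0x11000 flags P=0 W=0 U=0 S=0
  ✗ PAGE_NOT_PRESENT  [1 reads]
#2 VA=0x543C1C57D (w,user):
  [0] read 0x32 idx=21: raw=0x3E007 flags P=1 W=1 U=1 S=0
  [1] read 0x3E idx=30: raw=0x42007 flags P=1 W=1 U=1 S=0
  [2] read 0x42 idx=28: raw=0x45003 flags P=1 W=1 U=0 S=0
  ✗ PROTECTION_VIOLATION  [3 reads]
#3 VA=0x24000013C (w,user):
  [0] read 0x32 idx=9: raw=0x48087 flags P=1 W=1 U=1 S=1
  → PA=0x4813C (huge @L0)  (1 entries read)
#4 VA=0xC18119B0 (w,kernel):
  [0] read 0x32 idx=3: raw=0x49007 flags P=1 W=1 U=1 S=0
  [1] read 0x49 idx=12: raw=0x4B007 flags P=1 W=1 U=1 S=0
  [2] read 0x4B idx=17: raw=0x75006 flags P=0 W=1 U=1 S=0
  ✗ PAGE_NOT_PRESENT  [3 reads]
#5 VA=0x580000D8C (r,kernel):
  [0] read 0x32 idx=22: raw=0x20006 flags P=0 W=1 U=1 S=0
  ✗ PAGE_NOT_PRESENT  [1 reads]
#6 VA=0x18321D1AC (w,kernel):
  [0] read 0x32 idx=6: raw=0x4F007 flags P=1 W=1 U=1 S=0
  [1] read 0x4F idx=25: raw=0x50007 flags P=1 W=1 U=1 S=0
  [2] read 0x50 idx=29: raw=0x54007 flags P=1 W=1 U=1 S=0
  → PA=0x541AC  (3 entries read)

Access #6 fault: NONE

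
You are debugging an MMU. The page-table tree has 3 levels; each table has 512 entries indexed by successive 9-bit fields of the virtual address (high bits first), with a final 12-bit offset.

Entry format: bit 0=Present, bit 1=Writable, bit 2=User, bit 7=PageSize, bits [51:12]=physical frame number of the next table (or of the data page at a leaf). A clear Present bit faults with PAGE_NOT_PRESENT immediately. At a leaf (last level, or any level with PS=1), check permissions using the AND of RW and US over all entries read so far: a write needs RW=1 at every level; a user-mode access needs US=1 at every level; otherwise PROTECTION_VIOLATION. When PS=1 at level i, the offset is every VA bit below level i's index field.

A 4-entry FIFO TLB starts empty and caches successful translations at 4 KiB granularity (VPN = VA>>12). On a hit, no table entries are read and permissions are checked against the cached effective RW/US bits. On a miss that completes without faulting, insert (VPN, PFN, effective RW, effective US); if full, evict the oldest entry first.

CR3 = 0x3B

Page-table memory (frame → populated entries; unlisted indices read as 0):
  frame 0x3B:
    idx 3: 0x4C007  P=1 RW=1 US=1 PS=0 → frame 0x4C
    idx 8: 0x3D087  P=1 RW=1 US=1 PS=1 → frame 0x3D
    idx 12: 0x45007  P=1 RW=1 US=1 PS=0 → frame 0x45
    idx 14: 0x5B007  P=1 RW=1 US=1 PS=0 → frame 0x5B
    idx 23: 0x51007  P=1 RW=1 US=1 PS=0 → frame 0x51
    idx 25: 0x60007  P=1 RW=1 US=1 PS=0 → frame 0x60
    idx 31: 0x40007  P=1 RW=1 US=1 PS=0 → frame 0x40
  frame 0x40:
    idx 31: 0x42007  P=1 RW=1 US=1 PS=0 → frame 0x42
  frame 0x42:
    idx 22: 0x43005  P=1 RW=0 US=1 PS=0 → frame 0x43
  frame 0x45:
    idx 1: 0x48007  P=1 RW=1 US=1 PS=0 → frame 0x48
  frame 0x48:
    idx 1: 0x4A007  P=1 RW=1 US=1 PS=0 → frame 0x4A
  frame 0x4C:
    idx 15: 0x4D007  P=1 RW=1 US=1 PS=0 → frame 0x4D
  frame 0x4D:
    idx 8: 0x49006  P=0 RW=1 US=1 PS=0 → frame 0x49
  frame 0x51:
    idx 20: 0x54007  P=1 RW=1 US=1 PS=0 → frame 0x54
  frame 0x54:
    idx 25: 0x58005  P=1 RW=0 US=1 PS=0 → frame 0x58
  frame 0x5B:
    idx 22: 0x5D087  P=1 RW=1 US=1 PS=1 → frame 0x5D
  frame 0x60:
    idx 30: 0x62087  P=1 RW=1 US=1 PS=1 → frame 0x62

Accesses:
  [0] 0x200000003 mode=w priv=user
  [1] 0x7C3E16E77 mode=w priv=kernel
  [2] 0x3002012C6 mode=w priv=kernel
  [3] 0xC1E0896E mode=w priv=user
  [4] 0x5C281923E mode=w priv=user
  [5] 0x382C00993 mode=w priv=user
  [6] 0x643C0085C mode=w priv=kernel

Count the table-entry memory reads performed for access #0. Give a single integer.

Walk each access:
#0 VA=0x200000003 (w,user):
  [0] read 0x3B idx=8: raw=0x3D087 flags P=1 W=1 U=1 S=1
  → PA=0x3D003 (huge @L0)  (1 entries read)
#1 VA=0x7C3E16E77 (w,kernel):
  [0] read 0x3B idx=31: raw=0x40007 flags P=1 W=1 U=1 S=0
  [1] read 0x40 idx=31: raw=0x42007 flags P=1 W=1 U=1 S=0
  [2] read 0x42 idx=22: raw=0x43005 flags P=1 W=0 U=1 S=0
  → PROTECTION_VIOLATION  (3 entries read)
#2 VA=0x3002012C6 (w,kernel):
  [0] read 0x3B idx=12: raw=0x45007 flags P=1 W=1 U=1 S=0
  [1] read 0x45 idx=1: raw=0x48007 flags P=1 W=1 U=1 S=0
  [2] read 0x48 idx=1: raw=0x4A007 flags P=1 W=1 U=1 S=0
  → PA=0x4A2C6  (3 entries read)
#3 VA=0xC1E0896E (w,user):
  [0] read 0x3B idx=3: raw=0x4C007 flags P=1 W=1 U=1 S=0
  [1] read 0x4C idx=15: raw=0x4D007 flags P=1 W=1 U=1 S=0
  [2] read 0x4D idx=8: raw=0x49006 flags P=0 W=1 U=1 S=0
  → PAGE_NOT_PRESENT  (3 entries read)
#4 VA=0x5C281923E (w,user):
  [0] read 0x3B idx=23: raw=0x51007 flags P=1 W=1 U=1 S=0
  [1] read 0x51 idx=20: raw=0x54007 flags P=1 W=1 U=1 S=0
  [2] read 0x54 idx=25: raw=0x58005 flags P=1 W=0 U=1 S=0
  → PROTECTION_VIOLATION  (3 entries read)
#5 VA=0x382C00993 (w,user):
  [0] read 0x3B idx=14: raw=0x5B007 flags P=1 W=1 U=1 S=0
  [1] read 0x5B idx=22: raw=0x5D087 flags P=1 W=1 U=1 S=1
  → PA=0x5D993 (huge @L1)  (2 entries read)
#6 VA=0x643C0085C (w,kernel):
  [0] read 0x3B idx=25: raw=0x60007 flags P=1 W=1 U=1 S=0
  [1] read 0x60 idx=30: raw=0x62087 flags P=1 W=1 U=1 S=1
  → PA=0x6285C (huge @L1)  (2 entries read)

Entries read for #0: 1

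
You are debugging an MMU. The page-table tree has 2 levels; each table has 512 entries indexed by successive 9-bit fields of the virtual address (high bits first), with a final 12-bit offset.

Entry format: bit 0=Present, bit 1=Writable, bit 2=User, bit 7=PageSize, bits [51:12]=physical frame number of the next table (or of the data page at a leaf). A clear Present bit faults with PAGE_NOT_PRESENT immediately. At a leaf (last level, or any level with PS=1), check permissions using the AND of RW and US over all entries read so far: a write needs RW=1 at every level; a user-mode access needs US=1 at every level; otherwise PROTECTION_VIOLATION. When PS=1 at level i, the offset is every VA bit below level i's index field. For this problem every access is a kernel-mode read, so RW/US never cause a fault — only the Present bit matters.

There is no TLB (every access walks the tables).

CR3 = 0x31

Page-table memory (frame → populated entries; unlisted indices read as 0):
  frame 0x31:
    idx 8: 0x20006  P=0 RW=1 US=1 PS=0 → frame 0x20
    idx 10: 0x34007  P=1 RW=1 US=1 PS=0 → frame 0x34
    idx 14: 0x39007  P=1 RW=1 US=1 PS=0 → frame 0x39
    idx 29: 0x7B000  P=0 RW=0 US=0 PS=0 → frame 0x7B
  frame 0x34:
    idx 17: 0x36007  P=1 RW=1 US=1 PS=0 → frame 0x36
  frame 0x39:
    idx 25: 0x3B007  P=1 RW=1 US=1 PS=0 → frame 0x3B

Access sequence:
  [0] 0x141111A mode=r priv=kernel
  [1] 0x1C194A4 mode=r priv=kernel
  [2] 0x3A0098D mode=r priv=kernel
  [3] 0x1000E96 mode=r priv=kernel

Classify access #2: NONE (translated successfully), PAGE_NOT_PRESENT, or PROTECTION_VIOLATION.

Per-access translation:
#0 VA=0x141111A (r,kernel):
  lvl0: tbl 0x31, slot 10 ⇒ 0x34007 (P1/RW1/US1/PS0)
  lvl1: tbl 0x34, slot 17 ⇒ 0x36007 (P1/RW1/US1/PS0)
  ✓ 0x3611A  — 2 lookups
#1 VA=0x1C194A4 (r,kernel):
  lvl0: tbl 0x31, slot 14 ⇒ 0x39007 (P1/RW1/US1/PS0)
  lvl1: tbl 0x39, slot 25 ⇒ 0x3B007 (P1/RW1/US1/PS0)
  ✓ 0x3B4A4  — 2 lookups
#2 VA=0x3A0098D (r,kernel):
  lvl0: tbl 0x31, slot 29 ⇒ 0x7B000 (P0/RW0/US0/PS0)
  ✗ PAGE_NOT_PRESENT  [1 reads]
#3 VA=0x1000E96 (r,kernel):
  lvl0: tbl 0x31, slot 8 ⇒ 0x20006 (P0/RW1/US1/PS0)
  ✗ PAGE_NOT_PRESENT  [1 reads]

Access #2 fault: PAGE_NOT_PRESENT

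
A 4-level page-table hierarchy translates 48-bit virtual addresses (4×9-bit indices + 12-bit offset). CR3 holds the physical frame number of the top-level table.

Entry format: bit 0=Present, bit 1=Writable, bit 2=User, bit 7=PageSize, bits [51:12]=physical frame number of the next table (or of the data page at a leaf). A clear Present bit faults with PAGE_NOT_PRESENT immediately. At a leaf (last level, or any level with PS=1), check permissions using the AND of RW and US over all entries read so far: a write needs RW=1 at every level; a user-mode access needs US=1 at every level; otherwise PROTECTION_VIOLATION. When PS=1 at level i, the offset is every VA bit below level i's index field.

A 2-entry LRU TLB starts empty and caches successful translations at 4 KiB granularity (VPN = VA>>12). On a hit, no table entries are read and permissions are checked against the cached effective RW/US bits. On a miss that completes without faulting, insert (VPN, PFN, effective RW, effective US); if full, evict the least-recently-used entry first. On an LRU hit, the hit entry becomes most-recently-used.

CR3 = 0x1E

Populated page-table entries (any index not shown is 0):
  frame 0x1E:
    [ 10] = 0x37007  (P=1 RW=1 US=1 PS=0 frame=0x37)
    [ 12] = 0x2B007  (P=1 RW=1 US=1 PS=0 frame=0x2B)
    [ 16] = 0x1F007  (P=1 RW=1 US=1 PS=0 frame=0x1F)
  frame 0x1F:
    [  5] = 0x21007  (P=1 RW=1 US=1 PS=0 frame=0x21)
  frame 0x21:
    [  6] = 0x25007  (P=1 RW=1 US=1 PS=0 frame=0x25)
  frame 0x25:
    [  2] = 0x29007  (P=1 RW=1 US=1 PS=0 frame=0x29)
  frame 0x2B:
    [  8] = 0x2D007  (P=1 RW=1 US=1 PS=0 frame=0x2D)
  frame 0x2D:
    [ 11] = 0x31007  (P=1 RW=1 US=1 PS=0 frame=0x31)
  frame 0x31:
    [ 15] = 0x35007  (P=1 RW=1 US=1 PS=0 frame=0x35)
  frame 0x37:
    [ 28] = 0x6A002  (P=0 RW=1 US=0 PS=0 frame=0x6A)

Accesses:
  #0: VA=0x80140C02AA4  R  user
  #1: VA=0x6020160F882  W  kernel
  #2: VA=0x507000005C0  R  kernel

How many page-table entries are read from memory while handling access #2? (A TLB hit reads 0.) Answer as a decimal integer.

Walk each access:
#0 VA=0x80140C02AA4 (r,user):
  L0: frame=0x1E idx=16 entry=0x1F007 [P=1 RW=1 US=1 PS=0]
  L1: frame=0x1F idx=5 entry=0x21007 [P=1 RW=1 US=1 PS=0]
  L2: frame=0x21 idx=6 entry=0x25007 [P=1 RW=1 US=1 PS=0]
  L3: frame=0x25 idx=2 entry=0x29007 [P=1 RW=1 US=1 PS=0]
  → PA=0x29AA4  (4 entries read)
#1 VA=0x6020160F882 (w,kernel):
  L0: frame=0x1E idx=12 entry=0x2B007 [P=1 RW=1 US=1 PS=0]
  L1: frame=0x2B idx=8 entry=0x2D007 [P=1 RW=1 US=1 PS=0]
  L2: frame=0x2D idx=11 entry=0x31007 [P=1 RW=1 US=1 PS=0]
  L3: frame=0x31 idx=15 entry=0x35007 [P=1 RW=1 US=1 PS=0]
  → PA=0x35882  (4 entries read)
#2 VA=0x507000005C0 (r,kernel):
  L0: frame=0x1E idx=10 entry=0x37007 [P=1 RW=1 US=1 PS=0]
  L1: frame=0x37 idx=28 entry=0x6A002 [P=0 RW=1 US=0 PS=0]
  → PAGE_NOT_PRESENT  (2 entries read)

Entries read for #2: 2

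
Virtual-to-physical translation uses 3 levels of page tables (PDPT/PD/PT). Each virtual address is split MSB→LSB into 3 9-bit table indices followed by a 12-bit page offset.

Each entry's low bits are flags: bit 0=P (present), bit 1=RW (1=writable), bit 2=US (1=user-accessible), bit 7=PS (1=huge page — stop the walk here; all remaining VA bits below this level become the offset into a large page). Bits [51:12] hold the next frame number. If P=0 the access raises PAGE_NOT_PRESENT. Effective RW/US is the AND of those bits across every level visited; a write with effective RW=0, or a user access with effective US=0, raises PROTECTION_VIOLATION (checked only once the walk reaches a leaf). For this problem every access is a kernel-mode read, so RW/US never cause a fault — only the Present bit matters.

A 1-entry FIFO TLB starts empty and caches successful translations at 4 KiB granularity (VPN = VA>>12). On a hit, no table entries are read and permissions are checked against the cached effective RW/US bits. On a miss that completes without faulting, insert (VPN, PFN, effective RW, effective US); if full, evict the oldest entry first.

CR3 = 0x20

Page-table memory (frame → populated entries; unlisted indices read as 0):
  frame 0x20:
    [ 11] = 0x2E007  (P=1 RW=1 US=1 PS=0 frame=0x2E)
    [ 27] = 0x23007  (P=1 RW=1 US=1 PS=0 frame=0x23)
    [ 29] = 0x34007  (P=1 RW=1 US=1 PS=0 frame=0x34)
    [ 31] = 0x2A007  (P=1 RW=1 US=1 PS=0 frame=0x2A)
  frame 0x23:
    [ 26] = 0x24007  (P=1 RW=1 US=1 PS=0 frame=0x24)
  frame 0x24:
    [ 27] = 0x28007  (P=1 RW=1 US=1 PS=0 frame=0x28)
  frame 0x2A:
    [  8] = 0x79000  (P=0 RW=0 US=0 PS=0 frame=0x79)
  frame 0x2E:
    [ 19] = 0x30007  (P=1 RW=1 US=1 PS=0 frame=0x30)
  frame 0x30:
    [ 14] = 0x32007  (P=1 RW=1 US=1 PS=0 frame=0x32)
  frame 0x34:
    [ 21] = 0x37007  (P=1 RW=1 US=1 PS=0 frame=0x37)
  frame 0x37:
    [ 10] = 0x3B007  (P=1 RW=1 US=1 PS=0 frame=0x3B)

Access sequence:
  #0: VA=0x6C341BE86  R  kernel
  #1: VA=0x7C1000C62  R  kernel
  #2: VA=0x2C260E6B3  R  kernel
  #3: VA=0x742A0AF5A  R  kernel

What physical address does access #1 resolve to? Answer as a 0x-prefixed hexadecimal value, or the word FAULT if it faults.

Trace:
#0 VA=0x6C341BE86 (r,kernel):
  L0: frame=0x20 idx=27 entry=0x23007 [P=1 RW=1 US=1 PS=0]
  L1: frame=0x23 idx=26 entry=0x24007 [P=1 RW=1 US=1 PS=0]
  L2: frame=0x24 idx=27 entry=0x28007 [P=1 RW=1 US=1 PS=0]
  ✓ 0x28E86  — 3 lookups
#1 VA=0x7C1000C62 (r,kernel):
  L0: frame=0x20 idx=31 entry=0x2A007 [P=1 RW=1 US=1 PS=0]
  L1: frame=0x2A idx=8 entry=0x79000 [P=0 RW=0 US=0 PS=0]
  ⇒ fault: PAGE_NOT_PRESENT  — 2 lookups
#2 VA=0x2C260E6B3 (r,kernel):
  L0: frame=0x20 idx=11 entry=0x2E007 [P=1 RW=1 US=1 PS=0]
  L1: frame=0x2E idx=19 entry=0x30007 [P=1 RW=1 US=1 PS=0]
  L2: frame=0x30 idx=14 entry=0x32007 [P=1 RW=1 US=1 PS=0]
  ✓ 0x326B3  — 3 lookups
#3 VA=0x742A0AF5A (r,kernel):
  L0: frame=0x20 idx=29 entry=0x34007 [P=1 RW=1 US=1 PS=0]
  L1: frame=0x34 idx=21 entry=0x37007 [P=1 RW=1 US=1 PS=0]
  L2: frame=0x37 idx=10 entry=0x3B007 [P=1 RW=1 US=1 PS=0]
  ✓ 0x3BF5A  — 3 lookups

Access #1 PA: FAULT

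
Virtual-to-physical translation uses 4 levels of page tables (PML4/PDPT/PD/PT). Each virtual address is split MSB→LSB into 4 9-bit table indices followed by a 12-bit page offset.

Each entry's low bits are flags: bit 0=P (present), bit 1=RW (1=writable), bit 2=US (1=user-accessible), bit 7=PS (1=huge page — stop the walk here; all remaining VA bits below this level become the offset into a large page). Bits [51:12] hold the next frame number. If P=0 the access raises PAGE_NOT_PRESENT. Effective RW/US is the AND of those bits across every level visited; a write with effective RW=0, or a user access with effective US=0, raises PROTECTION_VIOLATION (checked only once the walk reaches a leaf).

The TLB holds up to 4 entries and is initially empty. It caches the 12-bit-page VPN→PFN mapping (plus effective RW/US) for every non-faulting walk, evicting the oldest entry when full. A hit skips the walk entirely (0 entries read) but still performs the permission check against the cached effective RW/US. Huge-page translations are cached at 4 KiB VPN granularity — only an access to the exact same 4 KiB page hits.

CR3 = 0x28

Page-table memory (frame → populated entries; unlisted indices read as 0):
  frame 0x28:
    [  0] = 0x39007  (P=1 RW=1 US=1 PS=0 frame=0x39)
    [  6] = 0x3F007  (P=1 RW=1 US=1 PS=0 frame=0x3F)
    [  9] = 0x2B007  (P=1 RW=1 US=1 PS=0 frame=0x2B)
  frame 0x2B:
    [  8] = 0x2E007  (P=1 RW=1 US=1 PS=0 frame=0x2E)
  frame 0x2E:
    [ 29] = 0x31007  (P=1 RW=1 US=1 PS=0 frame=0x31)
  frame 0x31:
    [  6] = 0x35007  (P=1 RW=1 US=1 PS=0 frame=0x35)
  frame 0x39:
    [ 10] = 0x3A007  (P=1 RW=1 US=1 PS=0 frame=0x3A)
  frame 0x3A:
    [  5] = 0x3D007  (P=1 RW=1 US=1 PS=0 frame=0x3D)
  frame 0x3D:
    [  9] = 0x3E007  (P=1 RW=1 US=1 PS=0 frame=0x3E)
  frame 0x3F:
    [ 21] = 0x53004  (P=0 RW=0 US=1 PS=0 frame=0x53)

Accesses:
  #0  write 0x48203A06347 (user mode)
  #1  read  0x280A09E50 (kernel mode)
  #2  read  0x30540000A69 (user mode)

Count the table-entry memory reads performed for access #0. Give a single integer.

Trace:
#0 VA=0x48203A06347 (w,user):
  L0 @0x28[9] → 0x2B007  P=1,RW=1,US=1,PS=0
  L1 @0x2B[8] → 0x2E007  P=1,RW=1,US=1,PS=0
  L2 @0x2E[29] → 0x31007  P=1,RW=1,US=1,PS=0
  L3 @0x31[6] → 0x35007  P=1,RW=1,US=1,PS=0
  → PA=0x35347  (4 entries read)
#1 VA=0x280A09E50 (r,kernel):
  L0 @0x28[0] → 0x39007  P=1,RW=1,US=1,PS=0
  L1 @0x39[10] → 0x3A007  P=1,RW=1,US=1,PS=0
  L2 @0x3A[5] → 0x3D007  P=1,RW=1,US=1,PS=0
  L3 @0x3D[9] → 0x3E007  P=1,RW=1,US=1,PS=0
  → PA=0x3EE50  (4 entries read)
#2 VA=0x30540000A69 (r,user):
  L0 @0x28[6] → 0x3F007  P=1,RW=1,US=1,PS=0
  L1 @0x3F[21] → 0x53004  P=0,RW=0,US=1,PS=0
  → PAGE_NOT_PRESENT  (2 entries read)

Entries read for #0: 4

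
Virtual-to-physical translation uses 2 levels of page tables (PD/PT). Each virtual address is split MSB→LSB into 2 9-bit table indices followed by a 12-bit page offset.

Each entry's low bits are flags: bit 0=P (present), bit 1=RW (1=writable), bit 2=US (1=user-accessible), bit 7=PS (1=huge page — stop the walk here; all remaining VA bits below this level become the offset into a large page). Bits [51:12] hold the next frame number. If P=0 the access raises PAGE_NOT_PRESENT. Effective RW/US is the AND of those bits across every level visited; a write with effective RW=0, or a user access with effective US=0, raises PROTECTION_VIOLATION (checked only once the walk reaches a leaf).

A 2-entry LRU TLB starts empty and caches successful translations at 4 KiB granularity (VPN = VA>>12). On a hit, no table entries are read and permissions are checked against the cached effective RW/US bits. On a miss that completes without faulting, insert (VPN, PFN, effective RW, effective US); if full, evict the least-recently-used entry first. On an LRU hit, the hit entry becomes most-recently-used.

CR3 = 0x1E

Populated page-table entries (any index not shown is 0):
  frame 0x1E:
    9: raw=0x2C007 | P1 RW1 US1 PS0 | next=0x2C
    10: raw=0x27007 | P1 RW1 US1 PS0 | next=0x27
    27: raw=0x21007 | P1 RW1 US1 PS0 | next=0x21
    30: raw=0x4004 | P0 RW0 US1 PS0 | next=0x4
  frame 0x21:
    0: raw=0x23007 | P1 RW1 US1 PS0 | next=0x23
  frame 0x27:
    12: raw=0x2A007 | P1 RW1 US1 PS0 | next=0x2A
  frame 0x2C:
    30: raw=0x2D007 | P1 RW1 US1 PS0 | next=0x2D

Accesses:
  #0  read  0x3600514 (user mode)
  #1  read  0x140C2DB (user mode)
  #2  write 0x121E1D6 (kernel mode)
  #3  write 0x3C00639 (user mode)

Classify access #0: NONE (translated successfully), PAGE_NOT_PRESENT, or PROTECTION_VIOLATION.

Per-access translation:
#0 VA=0x3600514 (r,user):
  L0: frame=0x1E idx=27 entry=0x21007 [P=1 RW=1 US=1 PS=0]
  L1: frame=0x21 idx=0 entry=0x23007 [P=1 RW=1 US=1 PS=0]
  → PA=0x23514  (2 entries read)
#1 VA=0x140C2DB (r,user):
  L0: frame=0x1E idx=10 entry=0x27007 [P=1 RW=1 US=1 PS=0]
  L1: frame=0x27 idx=12 entry=0x2A007 [P=1 RW=1 US=1 PS=0]
  → PA=0x2A2DB  (2 entries read)
#2 VA=0x121E1D6 (w,kernel):
  L0: frame=0x1E idx=9 entry=0x2C007 [P=1 RW=1 US=1 PS=0]
  L1: frame=0x2C idx=30 entry=0x2D007 [P=1 RW=1 US=1 PS=0]
  → PA=0x2D1D6  (2 entries read)
#3 VA=0x3C00639 (w,user):
  L0: frame=0x1E idx=30 entry=0x4004 [P=0 RW=0 US=1 PS=0]
  ⇒ fault: PAGE_NOT_PRESENT  — 1 lookups

Access #0 fault: NONE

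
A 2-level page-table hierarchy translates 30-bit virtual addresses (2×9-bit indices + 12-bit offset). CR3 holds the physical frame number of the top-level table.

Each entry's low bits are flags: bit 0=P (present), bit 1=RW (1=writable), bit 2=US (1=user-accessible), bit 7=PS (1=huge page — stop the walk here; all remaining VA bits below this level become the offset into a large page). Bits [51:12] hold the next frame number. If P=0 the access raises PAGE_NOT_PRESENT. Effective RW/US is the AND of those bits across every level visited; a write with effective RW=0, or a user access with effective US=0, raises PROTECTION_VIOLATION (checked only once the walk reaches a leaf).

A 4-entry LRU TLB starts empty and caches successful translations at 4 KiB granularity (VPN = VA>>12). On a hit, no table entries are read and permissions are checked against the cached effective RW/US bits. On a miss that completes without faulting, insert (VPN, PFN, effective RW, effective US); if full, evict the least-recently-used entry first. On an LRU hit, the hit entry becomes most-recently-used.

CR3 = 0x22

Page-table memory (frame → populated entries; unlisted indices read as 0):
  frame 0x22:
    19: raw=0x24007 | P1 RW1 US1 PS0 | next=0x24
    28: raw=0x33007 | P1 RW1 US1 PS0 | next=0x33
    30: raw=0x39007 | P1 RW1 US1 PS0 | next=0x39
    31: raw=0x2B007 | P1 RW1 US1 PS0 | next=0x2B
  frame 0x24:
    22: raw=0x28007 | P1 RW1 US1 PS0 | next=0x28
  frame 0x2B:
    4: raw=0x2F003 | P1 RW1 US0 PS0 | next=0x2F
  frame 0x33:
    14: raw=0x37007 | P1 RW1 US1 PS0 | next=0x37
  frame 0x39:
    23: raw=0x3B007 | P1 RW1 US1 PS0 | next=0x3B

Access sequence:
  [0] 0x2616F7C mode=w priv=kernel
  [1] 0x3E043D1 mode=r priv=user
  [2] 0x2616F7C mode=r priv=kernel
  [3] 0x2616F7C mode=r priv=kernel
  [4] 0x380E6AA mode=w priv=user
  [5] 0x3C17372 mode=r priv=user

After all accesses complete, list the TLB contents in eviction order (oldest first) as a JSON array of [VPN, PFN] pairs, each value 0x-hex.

Trace:
#0 VA=0x2616F7C (w,kernel):
  L0 @0x22[19] → 0x24007  P=1,RW=1,US=1,PS=0
  L1 @0x24[22] → 0x28007  P=1,RW=1,US=1,PS=0
  ⇒ phys 0x28F7C  [2 reads]
#1 VA=0x3E043D1 (r,user):
  L0 @0x22[31] → 0x2B007  P=1,RW=1,US=1,PS=0
  L1 @0x2B[4] → 0x2F003  P=1,RW=1,US=0,PS=0
  → PROTECTION_VIOLATION  (2 entries read)
#2 VA=0x2616F7C (r,kernel):
  TLB hit vpn=0x2616 → PA=0x28F7C
#3 VA=0x2616F7C (r,kernel):
  TLB hit vpn=0x2616 → PA=0x28F7C
#4 VA=0x380E6AA (w,user):
  L0 @0x22[28] → 0x33007  P=1,RW=1,US=1,PS=0
  L1 @0x33[14] → 0x37007  P=1,RW=1,US=1,PS=0
  ⇒ phys 0x376AA  [2 reads]
#5 VA=0x3C17372 (r,user):
  L0 @0x22[30] → 0x39007  P=1,RW=1,US=1,PS=0
  L1 @0x39[23] → 0x3B007  P=1,RW=1,US=1,PS=0
  ⇒ phys 0x3B372  [2 reads]

TLB: [["0x2616", "0x28"], ["0x380E", "0x37"], ["0x3C17", "0x3B"]]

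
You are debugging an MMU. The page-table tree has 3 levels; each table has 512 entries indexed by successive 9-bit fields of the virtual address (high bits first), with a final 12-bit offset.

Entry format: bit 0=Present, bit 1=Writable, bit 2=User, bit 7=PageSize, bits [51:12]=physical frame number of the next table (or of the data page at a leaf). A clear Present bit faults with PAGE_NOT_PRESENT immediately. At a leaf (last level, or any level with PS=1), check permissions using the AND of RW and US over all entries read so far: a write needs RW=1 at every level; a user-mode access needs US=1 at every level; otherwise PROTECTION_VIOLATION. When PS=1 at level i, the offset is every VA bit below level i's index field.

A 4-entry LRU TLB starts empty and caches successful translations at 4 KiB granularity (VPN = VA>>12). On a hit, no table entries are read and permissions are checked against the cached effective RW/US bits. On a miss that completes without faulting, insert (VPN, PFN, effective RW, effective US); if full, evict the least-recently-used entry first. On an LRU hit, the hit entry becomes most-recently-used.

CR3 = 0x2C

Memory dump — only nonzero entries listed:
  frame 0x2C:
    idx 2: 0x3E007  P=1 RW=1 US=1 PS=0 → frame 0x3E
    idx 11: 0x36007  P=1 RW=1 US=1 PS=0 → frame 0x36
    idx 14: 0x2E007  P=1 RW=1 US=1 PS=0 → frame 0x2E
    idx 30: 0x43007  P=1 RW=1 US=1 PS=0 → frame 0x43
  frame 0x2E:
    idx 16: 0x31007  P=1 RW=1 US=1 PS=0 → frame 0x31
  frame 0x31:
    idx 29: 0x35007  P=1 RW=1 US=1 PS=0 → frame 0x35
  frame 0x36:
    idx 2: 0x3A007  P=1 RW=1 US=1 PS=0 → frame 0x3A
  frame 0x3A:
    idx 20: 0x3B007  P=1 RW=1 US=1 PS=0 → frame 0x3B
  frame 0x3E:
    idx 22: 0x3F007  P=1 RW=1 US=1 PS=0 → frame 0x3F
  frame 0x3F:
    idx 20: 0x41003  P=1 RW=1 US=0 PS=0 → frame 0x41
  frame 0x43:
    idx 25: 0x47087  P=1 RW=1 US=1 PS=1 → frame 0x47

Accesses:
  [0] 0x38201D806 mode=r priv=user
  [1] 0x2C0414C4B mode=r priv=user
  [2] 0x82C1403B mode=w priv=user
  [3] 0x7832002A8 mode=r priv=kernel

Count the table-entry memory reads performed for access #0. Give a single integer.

Trace:
#0 VA=0x38201D806 (r,user):
  [0] read 0x2C idx=14: raw=0x2E007 flags P=1 W=1 U=1 S=0
  [1] read 0x2E idx=16: raw=0x31007 flags P=1 W=1 U=1 S=0
  [2] read 0x31 idx=29: raw=0x35007 flags P=1 W=1 U=1 S=0
  ✓ 0x35806  — 3 lookups
#1 VA=0x2C0414C4B (r,user):
  [0] read 0x2C idx=11: raw=0x36007 flags P=1 W=1 U=1 S=0
  [1] read 0x36 idx=2: raw=0x3A007 flags P=1 W=1 U=1 S=0
  [2] read 0x3A idx=20: raw=0x3B007 flags P=1 W=1 U=1 S=0
  ✓ 0x3BC4B  — 3 lookups
#2 VA=0x82C1403B (w,user):
  [0] read 0x2C idx=2: raw=0x3E007 flags P=1 W=1 U=1 S=0
  [1] read 0x3E idx=22: raw=0x3F007 flags P=1 W=1 U=1 S=0
  [2] read 0x3F idx=20: raw=0x41003 flags P=1 W=1 U=0 S=0
  ✗ PROTECTION_VIOLATION  [3 reads]
#3 VA=0x7832002A8 (r,kernel):
  [0] read 0x2C idx=30: raw=0x43007 flags P=1 W=1 U=1 S=0
  [1] read 0x43 idx=25: raw=0x47087 flags P=1 W=1 U=1 S=1
  ✓ 0x472A8 (huge @L1)  — 2 lookups

Entries read for #0: 3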